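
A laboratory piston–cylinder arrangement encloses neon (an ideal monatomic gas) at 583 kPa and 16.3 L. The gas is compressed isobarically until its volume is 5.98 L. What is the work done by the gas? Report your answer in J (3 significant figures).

Isobaric: W = P ΔV.
W = (583 kPa)(5.98 − 16.3 L) = (583)(-10.32) = -6017 J.

W ≈ -6020 J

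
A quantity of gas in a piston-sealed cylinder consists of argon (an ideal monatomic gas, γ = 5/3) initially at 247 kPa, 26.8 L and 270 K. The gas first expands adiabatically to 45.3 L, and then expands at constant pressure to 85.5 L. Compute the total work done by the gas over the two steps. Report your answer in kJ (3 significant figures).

W_total ≈ 7.07 kJ

Step 1 (adiabatic): W = (P₁V₁ − P₂V₂)/(γ−1) = (6620 − 4665)/0.667 = 2932 J.
After step 1: P = 103 kPa, V = 45.3 L, T = 190.3 K.
Step 2 (isobaric): W = PΔV = (103 kPa)(85.5 − 45.3 L) = 4140 J.
W_total = 2932 + 4140 = 7072 J.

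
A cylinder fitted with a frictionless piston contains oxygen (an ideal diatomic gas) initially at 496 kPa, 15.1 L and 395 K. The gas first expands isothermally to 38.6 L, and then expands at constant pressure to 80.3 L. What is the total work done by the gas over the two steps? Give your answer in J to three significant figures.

W_total ≈ 15100 J

Step 1 (isothermal): W = P₁V₁ ln(V₂/V₁) = (7490) ln(38.6/15.1) = 7029 J.
After step 1: P = 194 kPa, V = 38.6 L, T = 395 K.
Step 2 (isobaric): W = PΔV = (194 kPa)(80.3 − 38.6 L) = 8091 J.
W_total = 7029 + 8091 = 15121 J.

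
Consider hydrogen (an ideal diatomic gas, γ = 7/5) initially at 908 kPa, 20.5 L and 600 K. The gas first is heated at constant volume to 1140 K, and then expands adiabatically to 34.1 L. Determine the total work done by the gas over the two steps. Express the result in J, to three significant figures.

Step 1 (isochoric): W = 0 (constant volume).
After step 1: P = 1725 kPa (V unchanged).
Step 2 (adiabatic): W = (P₁V₁ − P₂V₂)/(γ−1) = (35367 − 28853)/0.4 = 16284 J.
W_total = 0 + 16284 = 16284 J.

W_total ≈ 16300 J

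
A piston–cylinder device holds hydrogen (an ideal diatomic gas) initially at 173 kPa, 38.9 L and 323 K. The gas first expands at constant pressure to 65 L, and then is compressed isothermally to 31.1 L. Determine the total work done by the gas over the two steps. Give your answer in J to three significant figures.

Step 1 (isobaric): W = PΔV = (173 kPa)(65 − 38.9 L) = 4515 J.
After step 1: P = 173 kPa, V = 65 L, T = 539.7 K.
Step 2 (isothermal): W = P₁V₁ ln(V₂/V₁) = (11245) ln(31.1/65) = -8290 J.
W_total = 4515 − 8290 = -3774 J.

W_total ≈ -3770 J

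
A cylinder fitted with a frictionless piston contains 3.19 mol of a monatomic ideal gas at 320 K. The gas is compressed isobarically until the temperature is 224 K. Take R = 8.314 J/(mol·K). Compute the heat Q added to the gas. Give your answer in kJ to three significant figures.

Isobaric: W = nRΔT = (3.19)(8.314)(-96) = -2546 J.
ΔU = nCᵥΔT with Cᵥ = 3R/2: ΔU = (3.19)(12.47)(-96) = -3819 J.
Q = ΔU + W = -3819 − 2546 = -6365 J.

Q ≈ -6.37 kJ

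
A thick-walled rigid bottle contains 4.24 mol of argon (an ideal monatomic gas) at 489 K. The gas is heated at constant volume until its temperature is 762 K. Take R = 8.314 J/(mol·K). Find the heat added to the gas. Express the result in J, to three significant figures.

Constant volume ⇒ W = 0, so Q = ΔU = nCᵥΔT with Cᵥ = 3R/2 = 12.47 J/(mol·K).
ΔU = (4.24)(12.47)(762 − 489) = 14435 J.

Q ≈ 14400 J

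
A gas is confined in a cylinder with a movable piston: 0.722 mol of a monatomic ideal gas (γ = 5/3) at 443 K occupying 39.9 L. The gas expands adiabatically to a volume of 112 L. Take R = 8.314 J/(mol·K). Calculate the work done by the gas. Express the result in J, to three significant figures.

Adiabatic: TV^(γ−1) = const with γ = 5/3.
T₂ = T₁ (V₁/V₂)^(γ−1) = 443 × (39.9/112)^0.667 = 443 × 0.5025 = 222.6 K.
W_by = nCᵥ(T₁ − T₂) = (0.722)(12.47)(443 − 222.6) = 1984 J.

W ≈ 1980 J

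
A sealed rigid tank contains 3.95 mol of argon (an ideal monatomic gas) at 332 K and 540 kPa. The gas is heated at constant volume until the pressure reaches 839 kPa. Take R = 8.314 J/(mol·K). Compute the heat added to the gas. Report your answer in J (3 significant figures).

Q ≈ 9060 J

Constant volume ⇒ W = 0, so Q = ΔU = nCᵥΔT with Cᵥ = 3R/2 = 12.47 J/(mol·K).
At constant V, T₂/T₁ = P₂/P₁ ⇒ ΔT = T₁(P₂/P₁ − 1) = 332·(839/540 − 1) = 183.8 K.
ΔU = (3.95)(12.47)(183.8) = 9056 J.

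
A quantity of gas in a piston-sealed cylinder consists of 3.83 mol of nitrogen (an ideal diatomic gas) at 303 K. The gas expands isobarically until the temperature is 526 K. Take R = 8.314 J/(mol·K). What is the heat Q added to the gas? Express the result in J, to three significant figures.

Q ≈ 24900 J

Isobaric: W = nRΔT = (3.83)(8.314)(223) = 7101 J.
ΔU = nCᵥΔT with Cᵥ = 5R/2: ΔU = (3.83)(20.79)(223) = 17752 J.
Q = ΔU + W = 17752 + 7101 = 24853 J.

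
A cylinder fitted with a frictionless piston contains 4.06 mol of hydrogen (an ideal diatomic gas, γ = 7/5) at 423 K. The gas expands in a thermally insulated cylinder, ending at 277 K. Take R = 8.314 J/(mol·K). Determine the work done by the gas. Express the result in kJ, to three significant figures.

W ≈ 12.3 kJ

Adiabatic ⇒ Q = 0, so W_by = −ΔU = nCᵥ(T₁ − T₂).
Cᵥ = 5R/2 = 20.79 J/(mol·K).
W = (4.06)(20.79)(423 − 277) = 12321 J.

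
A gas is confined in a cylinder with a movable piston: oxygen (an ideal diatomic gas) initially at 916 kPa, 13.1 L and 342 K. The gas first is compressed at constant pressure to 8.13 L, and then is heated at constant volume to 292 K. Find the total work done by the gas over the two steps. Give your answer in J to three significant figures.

Step 1 (isobaric): W = PΔV = (916 kPa)(8.13 − 13.1 L) = -4553 J.
Step 2 (isochoric): W = 0 (constant volume).
W_total = -4553 + 0 = -4553 J.

W_total ≈ -4550 J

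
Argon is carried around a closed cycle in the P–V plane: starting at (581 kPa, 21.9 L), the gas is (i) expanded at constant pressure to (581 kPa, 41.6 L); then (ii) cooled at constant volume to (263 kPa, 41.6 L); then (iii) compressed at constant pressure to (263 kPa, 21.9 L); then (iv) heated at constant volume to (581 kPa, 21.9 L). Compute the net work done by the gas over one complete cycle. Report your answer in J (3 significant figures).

W_net ≈ 6260 J

Constant-volume legs do no work.
W(i) = (581)(41.6 − 21.9) = 11446 J; W(iii) = (263)(21.9 − 41.6) = -5181 J.
W_net = 11446 − 5181 = 6265 J (the clockwise enclosed area).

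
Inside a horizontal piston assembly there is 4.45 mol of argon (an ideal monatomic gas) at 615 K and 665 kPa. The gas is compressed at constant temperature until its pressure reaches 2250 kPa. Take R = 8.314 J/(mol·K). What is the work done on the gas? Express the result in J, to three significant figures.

W ≈ 27700 J

Isothermal process: W = nRT ln(V₂/V₁) = nRT ln(P₁/P₂).
W = (4.45)(8.314)(615) × ln(665/2250)
  = 22753 × ln(0.2956) = 22753 × -1.219
W_by_gas = -27734 J; work on gas = −W_by = 27734 J.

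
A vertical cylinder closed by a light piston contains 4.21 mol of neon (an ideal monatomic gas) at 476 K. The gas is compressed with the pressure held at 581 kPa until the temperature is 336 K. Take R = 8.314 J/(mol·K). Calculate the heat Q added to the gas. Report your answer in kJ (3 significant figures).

Q ≈ -12.3 kJ

Isobaric: W = nRΔT = (4.21)(8.314)(-140) = -4900 J.
ΔU = nCᵥΔT with Cᵥ = 3R/2: ΔU = (4.21)(12.47)(-140) = -7350 J.
Q = ΔU + W = -7350 − 4900 = -12251 J.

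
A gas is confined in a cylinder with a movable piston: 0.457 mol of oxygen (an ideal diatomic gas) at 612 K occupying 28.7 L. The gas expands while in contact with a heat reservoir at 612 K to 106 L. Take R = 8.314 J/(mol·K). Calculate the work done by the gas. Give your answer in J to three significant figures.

Isothermal: W = nRT ln(V₂/V₁).
W = (0.457)(8.314)(612) × ln(106/28.7)
  = 2325 × 1.307
W_by_gas = 3038 J.

W ≈ 3040 J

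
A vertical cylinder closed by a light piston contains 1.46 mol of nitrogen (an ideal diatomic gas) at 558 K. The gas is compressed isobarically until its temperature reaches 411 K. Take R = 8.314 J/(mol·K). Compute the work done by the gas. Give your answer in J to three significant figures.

Isobaric: W = P ΔV = nR ΔT.
W = (1.46)(8.314)(411 − 558) = -1784 J.

W ≈ -1780 J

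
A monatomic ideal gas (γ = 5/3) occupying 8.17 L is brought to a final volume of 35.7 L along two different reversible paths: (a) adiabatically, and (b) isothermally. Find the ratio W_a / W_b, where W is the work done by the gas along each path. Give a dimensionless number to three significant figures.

W_a / W_b ≈ 0.637

Path (a) adiabatic: W = P₁V₁(1 − (V₁/V₂)^(γ−1))/(γ−1) → W_a/(P₁V₁) = 0.9388.
Path (b) isothermal: W = P₁V₁ ln(V₂/V₁) → W_b/(P₁V₁) = 1.475.
W_a / W_b = 0.9388 / 1.475 = 0.6366.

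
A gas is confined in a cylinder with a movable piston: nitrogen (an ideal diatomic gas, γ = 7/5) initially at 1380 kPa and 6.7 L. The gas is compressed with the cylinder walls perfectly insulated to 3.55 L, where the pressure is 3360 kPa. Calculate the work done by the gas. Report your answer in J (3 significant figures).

Adiabatic: W = (P₁V₁ − P₂V₂)/(γ − 1) with γ = 7/5.
P₁V₁ = 9246 J, P₂V₂ = 11928 J.
W = (9246 − 11928) / 0.4 = -6705 J.

W ≈ -6710 J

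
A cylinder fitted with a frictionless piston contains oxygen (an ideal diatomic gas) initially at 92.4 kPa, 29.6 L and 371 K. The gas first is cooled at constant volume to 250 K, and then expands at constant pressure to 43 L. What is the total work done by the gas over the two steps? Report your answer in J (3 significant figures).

W_total ≈ 834 J

Step 1 (isochoric): W = 0 (constant volume).
After step 1: P = 62.26 kPa (V unchanged).
Step 2 (isobaric): W = PΔV = (62.26 kPa)(43 − 29.6 L) = 834.3 J.
W_total = 0 + 834.3 = 834.3 J.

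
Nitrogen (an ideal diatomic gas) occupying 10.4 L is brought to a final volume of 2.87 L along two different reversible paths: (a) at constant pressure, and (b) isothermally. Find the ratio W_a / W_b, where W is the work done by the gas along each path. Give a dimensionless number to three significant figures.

Path (a) isobaric: W = P₁(V₂ − V₁) → W_a/(P₁V₁) = -0.724.
Path (b) isothermal: W = P₁V₁ ln(V₂/V₁) → W_b/(P₁V₁) = -1.287.
W_a / W_b = -0.724 / -1.287 = 0.5624.

W_a / W_b ≈ 0.562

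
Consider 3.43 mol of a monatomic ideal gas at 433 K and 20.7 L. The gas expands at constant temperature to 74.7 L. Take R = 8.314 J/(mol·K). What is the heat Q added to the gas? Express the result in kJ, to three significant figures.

Isothermal ⇒ ΔU = 0, so Q = W = nRT ln(V₂/V₁).
Q = (3.43)(8.314)(433) ln(74.7/20.7) = 12348 × 1.283 = 15847 J.

Q ≈ 15.8 kJ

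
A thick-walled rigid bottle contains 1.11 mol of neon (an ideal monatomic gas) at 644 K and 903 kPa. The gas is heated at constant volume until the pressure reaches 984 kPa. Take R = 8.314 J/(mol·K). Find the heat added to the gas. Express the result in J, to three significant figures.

Constant volume ⇒ W = 0, so Q = ΔU = nCᵥΔT with Cᵥ = 3R/2 = 12.47 J/(mol·K).
At constant V, T₂/T₁ = P₂/P₁ ⇒ ΔT = T₁(P₂/P₁ − 1) = 644·(984/903 − 1) = 57.77 K.
ΔU = (1.11)(12.47)(57.77) = 799.7 J.

Q ≈ 800 J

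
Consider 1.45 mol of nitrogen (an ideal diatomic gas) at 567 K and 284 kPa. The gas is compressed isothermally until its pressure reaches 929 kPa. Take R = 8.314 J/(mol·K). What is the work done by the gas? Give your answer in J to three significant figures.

W ≈ -8100 J

Isothermal process: W = nRT ln(V₂/V₁) = nRT ln(P₁/P₂).
W = (1.45)(8.314)(567) × ln(284/929)
  = 6835 × ln(0.3057) = 6835 × -1.185
W_by_gas = -8101 J.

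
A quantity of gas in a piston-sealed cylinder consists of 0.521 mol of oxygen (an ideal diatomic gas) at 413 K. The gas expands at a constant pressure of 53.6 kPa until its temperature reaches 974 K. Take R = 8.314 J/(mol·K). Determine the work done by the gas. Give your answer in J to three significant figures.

Isobaric: W = P ΔV = nR ΔT.
W = (0.521)(8.314)(974 − 413) = 2430 J.

W ≈ 2430 J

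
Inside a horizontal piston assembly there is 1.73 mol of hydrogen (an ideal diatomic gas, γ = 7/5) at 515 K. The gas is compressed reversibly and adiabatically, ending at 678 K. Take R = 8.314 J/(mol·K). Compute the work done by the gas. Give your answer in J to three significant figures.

Adiabatic ⇒ Q = 0, so W_by = −ΔU = nCᵥ(T₁ − T₂).
Cᵥ = 5R/2 = 20.79 J/(mol·K).
W = (1.73)(20.79)(515 − 678) = -5861 J.

W ≈ -5860 J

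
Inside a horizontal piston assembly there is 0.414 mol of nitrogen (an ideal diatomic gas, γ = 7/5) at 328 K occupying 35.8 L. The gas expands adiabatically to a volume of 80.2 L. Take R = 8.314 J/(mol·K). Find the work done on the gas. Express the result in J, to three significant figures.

Adiabatic: TV^(γ−1) = const with γ = 7/5.
T₂ = T₁ (V₁/V₂)^(γ−1) = 328 × (35.8/80.2)^0.4 = 328 × 0.7242 = 237.6 K.
W_by = nCᵥ(T₁ − T₂) = (0.414)(20.79)(328 − 237.6) = 778.3 J.
Work on gas = −W_by = -778.3 J.

W ≈ -778 J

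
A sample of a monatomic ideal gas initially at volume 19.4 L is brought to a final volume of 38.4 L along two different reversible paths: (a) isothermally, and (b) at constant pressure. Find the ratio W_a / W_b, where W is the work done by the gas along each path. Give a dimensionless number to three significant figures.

Path (a) isothermal: W = P₁V₁ ln(V₂/V₁) → W_a/(P₁V₁) = 0.6828.
Path (b) isobaric: W = P₁(V₂ − V₁) → W_b/(P₁V₁) = 0.9794.
W_a / W_b = 0.6828 / 0.9794 = 0.6972.

W_a / W_b ≈ 0.697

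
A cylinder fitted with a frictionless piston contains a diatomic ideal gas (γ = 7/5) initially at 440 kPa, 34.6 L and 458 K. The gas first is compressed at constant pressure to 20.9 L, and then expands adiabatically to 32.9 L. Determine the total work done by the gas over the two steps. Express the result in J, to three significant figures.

W_total ≈ -2210 J

Step 1 (isobaric): W = PΔV = (440 kPa)(20.9 − 34.6 L) = -6028 J.
After step 1: P = 440 kPa, V = 20.9 L, T = 276.7 K.
Step 2 (adiabatic): W = (P₁V₁ − P₂V₂)/(γ−1) = (9196 − 7670)/0.4 = 3816 J.
W_total = -6028 + 3816 = -2212 J.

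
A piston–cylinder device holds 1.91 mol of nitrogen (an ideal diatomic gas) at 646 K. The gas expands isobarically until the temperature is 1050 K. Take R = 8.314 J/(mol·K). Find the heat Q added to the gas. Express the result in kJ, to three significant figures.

Isobaric: W = nRΔT = (1.91)(8.314)(404) = 6415 J.
ΔU = nCᵥΔT with Cᵥ = 5R/2: ΔU = (1.91)(20.79)(404) = 16039 J.
Q = ΔU + W = 16039 + 6415 = 22454 J.

Q ≈ 22.5 kJ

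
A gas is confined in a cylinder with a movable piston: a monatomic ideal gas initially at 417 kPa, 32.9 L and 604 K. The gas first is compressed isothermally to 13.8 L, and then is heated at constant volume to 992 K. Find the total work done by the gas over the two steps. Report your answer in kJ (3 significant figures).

W_total ≈ -11.9 kJ

Step 1 (isothermal): W = P₁V₁ ln(V₂/V₁) = (13719) ln(13.8/32.9) = -11919 J.
Step 2 (isochoric): W = 0 (constant volume).
W_total = -11919 + 0 = -11919 J.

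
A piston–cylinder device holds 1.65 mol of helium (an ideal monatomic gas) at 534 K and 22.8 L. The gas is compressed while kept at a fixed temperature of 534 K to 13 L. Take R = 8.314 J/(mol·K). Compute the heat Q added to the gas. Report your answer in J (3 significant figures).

Isothermal ⇒ ΔU = 0, so Q = W = nRT ln(V₂/V₁).
Q = (1.65)(8.314)(534) ln(13/22.8) = 7325 × -0.5618 = -4116 J.

Q ≈ -4120 J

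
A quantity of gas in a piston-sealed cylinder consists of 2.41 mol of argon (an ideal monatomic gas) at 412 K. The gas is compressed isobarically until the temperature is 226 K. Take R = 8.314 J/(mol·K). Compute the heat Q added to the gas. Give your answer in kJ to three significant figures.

Isobaric: W = nRΔT = (2.41)(8.314)(-186) = -3727 J.
ΔU = nCᵥΔT with Cᵥ = 3R/2: ΔU = (2.41)(12.47)(-186) = -5590 J.
Q = ΔU + W = -5590 − 3727 = -9317 J.

Q ≈ -9.32 kJ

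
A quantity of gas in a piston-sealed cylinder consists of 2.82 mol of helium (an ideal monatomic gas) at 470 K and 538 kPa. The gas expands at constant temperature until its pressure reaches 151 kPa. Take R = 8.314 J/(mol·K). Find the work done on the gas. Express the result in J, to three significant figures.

Isothermal process: W = nRT ln(V₂/V₁) = nRT ln(P₁/P₂).
W = (2.82)(8.314)(470) × ln(538/151)
  = 11019 × ln(3.563) = 11019 × 1.271
W_by_gas = 14001 J; work on gas = −W_by = -14001 J.

W ≈ -14000 J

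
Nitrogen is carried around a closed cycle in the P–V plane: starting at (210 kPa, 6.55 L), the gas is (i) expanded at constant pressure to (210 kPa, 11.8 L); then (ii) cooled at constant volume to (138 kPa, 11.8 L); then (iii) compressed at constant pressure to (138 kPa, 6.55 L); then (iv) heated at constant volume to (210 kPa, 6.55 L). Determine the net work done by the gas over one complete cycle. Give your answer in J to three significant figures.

W_net ≈ 378 J

Constant-volume legs do no work.
W(i) = (210)(11.8 − 6.55) = 1103 J; W(iii) = (138)(6.55 − 11.8) = -724.5 J.
W_net = 1103 − 724.5 = 378 J (the clockwise enclosed area).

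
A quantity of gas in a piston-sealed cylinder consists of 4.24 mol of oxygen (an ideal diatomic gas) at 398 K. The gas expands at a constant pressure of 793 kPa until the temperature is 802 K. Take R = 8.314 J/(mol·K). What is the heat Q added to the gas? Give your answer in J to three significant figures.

Isobaric: W = nRΔT = (4.24)(8.314)(404) = 14242 J.
ΔU = nCᵥΔT with Cᵥ = 5R/2: ΔU = (4.24)(20.79)(404) = 35604 J.
Q = ΔU + W = 35604 + 14242 = 49845 J.

Q ≈ 49800 J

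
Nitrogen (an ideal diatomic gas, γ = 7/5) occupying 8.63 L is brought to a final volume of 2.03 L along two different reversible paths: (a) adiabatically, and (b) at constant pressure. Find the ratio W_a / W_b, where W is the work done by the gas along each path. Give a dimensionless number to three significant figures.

W_a / W_b ≈ 2.56

Path (a) adiabatic: W = P₁V₁(1 − (V₁/V₂)^(γ−1))/(γ−1) → W_a/(P₁V₁) = -1.96.
Path (b) isobaric: W = P₁(V₂ − V₁) → W_b/(P₁V₁) = -0.7648.
W_a / W_b = -1.96 / -0.7648 = 2.563.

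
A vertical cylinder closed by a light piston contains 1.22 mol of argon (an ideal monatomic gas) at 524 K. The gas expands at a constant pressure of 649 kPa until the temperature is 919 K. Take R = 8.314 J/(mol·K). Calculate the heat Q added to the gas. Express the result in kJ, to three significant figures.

Isobaric: W = nRΔT = (1.22)(8.314)(395) = 4007 J.
ΔU = nCᵥΔT with Cᵥ = 3R/2: ΔU = (1.22)(12.47)(395) = 6010 J.
Q = ΔU + W = 6010 + 4007 = 10016 J.

Q ≈ 10.0 kJ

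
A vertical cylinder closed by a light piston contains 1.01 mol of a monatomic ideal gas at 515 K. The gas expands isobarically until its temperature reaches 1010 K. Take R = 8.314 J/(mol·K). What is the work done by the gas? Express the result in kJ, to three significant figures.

W ≈ 4.16 kJ

Isobaric: W = P ΔV = nR ΔT.
W = (1.01)(8.314)(1010 − 515) = 4157 J.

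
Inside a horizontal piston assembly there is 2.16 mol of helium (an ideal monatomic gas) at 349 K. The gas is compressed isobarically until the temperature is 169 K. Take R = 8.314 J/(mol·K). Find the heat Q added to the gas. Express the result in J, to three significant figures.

Q ≈ -8080 J

Isobaric: W = nRΔT = (2.16)(8.314)(-180) = -3232 J.
ΔU = nCᵥΔT with Cᵥ = 3R/2: ΔU = (2.16)(12.47)(-180) = -4849 J.
Q = ΔU + W = -4849 − 3232 = -8081 J.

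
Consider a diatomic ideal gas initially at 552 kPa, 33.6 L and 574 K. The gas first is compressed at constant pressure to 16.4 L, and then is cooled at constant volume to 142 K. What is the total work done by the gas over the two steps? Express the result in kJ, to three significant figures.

W_total ≈ -9.49 kJ

Step 1 (isobaric): W = PΔV = (552 kPa)(16.4 − 33.6 L) = -9494 J.
Step 2 (isochoric): W = 0 (constant volume).
W_total = -9494 + 0 = -9494 J.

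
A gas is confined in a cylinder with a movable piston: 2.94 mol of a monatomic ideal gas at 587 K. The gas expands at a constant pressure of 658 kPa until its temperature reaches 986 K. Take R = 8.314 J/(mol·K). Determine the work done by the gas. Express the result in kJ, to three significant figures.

Isobaric: W = P ΔV = nR ΔT.
W = (2.94)(8.314)(986 − 587) = 9753 J.

W ≈ 9.75 kJ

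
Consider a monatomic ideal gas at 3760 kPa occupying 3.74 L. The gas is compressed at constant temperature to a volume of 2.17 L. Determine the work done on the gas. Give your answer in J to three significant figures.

Isothermal: W = nRT ln(V₂/V₁) = P₁V₁ ln(V₂/V₁).
P₁V₁ = (3760 kPa)(3.74 L) = 14062 J.
W = 14062 × ln(2.17/3.74) = 14062 × -0.5444
W_by_gas = -7655 J; work on gas = −W_by = 7655 J.

W ≈ 7650 J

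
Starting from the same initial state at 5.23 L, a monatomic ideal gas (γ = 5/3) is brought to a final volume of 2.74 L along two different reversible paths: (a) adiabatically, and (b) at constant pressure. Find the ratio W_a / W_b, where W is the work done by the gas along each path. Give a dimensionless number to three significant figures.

W_a / W_b ≈ 1.70

Path (a) adiabatic: W = P₁V₁(1 − (V₁/V₂)^(γ−1))/(γ−1) → W_a/(P₁V₁) = -0.8081.
Path (b) isobaric: W = P₁(V₂ − V₁) → W_b/(P₁V₁) = -0.4761.
W_a / W_b = -0.8081 / -0.4761 = 1.697.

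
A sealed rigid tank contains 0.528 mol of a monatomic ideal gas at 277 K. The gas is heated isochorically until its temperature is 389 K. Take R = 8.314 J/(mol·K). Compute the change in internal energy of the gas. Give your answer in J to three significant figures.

Constant volume ⇒ W = 0, so Q = ΔU = nCᵥΔT with Cᵥ = 3R/2 = 12.47 J/(mol·K).
ΔU = (0.528)(12.47)(389 − 277) = 737.5 J.

ΔU ≈ 737 J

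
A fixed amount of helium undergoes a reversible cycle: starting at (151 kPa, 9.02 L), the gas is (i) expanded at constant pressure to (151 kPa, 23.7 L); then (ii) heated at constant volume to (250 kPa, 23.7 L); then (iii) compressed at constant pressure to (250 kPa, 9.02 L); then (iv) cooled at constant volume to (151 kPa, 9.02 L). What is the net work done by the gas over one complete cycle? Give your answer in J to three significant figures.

W_net ≈ -1450 J

Constant-volume legs do no work.
W(i) = (151)(23.7 − 9.02) = 2217 J; W(iii) = (250)(9.02 − 23.7) = -3670 J.
W_net = 2217 − 3670 = -1453 J (the counter-clockwise enclosed area).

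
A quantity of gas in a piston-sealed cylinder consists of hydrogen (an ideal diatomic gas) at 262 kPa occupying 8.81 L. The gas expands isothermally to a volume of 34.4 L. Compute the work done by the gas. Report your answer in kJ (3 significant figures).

W ≈ 3.14 kJ

Isothermal: W = nRT ln(V₂/V₁) = P₁V₁ ln(V₂/V₁).
P₁V₁ = (262 kPa)(8.81 L) = 2308 J.
W = 2308 × ln(34.4/8.81) = 2308 × 1.362
W_by_gas = 3144 J.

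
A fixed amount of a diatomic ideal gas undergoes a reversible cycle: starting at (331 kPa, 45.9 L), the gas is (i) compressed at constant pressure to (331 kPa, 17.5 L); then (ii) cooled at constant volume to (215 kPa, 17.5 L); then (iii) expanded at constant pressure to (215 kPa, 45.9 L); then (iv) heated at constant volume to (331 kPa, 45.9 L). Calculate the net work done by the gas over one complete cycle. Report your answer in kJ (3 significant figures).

Constant-volume legs do no work.
W(i) = (331)(17.5 − 45.9) = -9400 J; W(iii) = (215)(45.9 − 17.5) = 6106 J.
W_net = -9400 + 6106 = -3294 J (the counter-clockwise enclosed area).

W_net ≈ -3.29 kJ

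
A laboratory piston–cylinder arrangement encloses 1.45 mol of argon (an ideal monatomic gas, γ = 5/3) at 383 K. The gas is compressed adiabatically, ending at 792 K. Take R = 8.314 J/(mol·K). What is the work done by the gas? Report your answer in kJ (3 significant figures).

Adiabatic ⇒ Q = 0, so W_by = −ΔU = nCᵥ(T₁ − T₂).
Cᵥ = 3R/2 = 12.47 J/(mol·K).
W = (1.45)(12.47)(383 − 792) = -7396 J.

W ≈ -7.40 kJ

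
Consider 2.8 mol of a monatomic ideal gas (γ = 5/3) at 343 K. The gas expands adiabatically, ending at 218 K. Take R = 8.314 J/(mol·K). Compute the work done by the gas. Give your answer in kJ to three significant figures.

W ≈ 4.36 kJ

Adiabatic ⇒ Q = 0, so W_by = −ΔU = nCᵥ(T₁ − T₂).
Cᵥ = 3R/2 = 12.47 J/(mol·K).
W = (2.8)(12.47)(343 − 218) = 4365 J.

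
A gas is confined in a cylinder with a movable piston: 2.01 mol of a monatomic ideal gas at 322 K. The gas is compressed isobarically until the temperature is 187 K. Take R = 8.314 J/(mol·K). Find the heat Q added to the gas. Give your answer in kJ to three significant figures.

Isobaric: W = nRΔT = (2.01)(8.314)(-135) = -2256 J.
ΔU = nCᵥΔT with Cᵥ = 3R/2: ΔU = (2.01)(12.47)(-135) = -3384 J.
Q = ΔU + W = -3384 − 2256 = -5640 J.

Q ≈ -5.64 kJ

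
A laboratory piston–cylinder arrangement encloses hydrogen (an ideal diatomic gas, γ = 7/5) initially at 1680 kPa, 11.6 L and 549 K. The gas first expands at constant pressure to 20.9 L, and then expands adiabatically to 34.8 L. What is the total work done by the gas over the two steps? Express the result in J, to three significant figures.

W_total ≈ 31800 J

Step 1 (isobaric): W = PΔV = (1680 kPa)(20.9 − 11.6 L) = 15624 J.
After step 1: P = 1680 kPa, V = 20.9 L, T = 989.1 K.
Step 2 (adiabatic): W = (P₁V₁ − P₂V₂)/(γ−1) = (35112 − 28634)/0.4 = 16195 J.
W_total = 15624 + 16195 = 31819 J.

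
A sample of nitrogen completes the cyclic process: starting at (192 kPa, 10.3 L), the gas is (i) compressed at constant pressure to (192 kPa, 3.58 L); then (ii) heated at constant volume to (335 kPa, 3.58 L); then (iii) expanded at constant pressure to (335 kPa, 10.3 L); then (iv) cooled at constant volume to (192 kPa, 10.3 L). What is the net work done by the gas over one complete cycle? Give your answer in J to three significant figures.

W_net ≈ 961 J

Constant-volume legs do no work.
W(i) = (192)(3.58 − 10.3) = -1290 J; W(iii) = (335)(10.3 − 3.58) = 2251 J.
W_net = -1290 + 2251 = 961 J (the clockwise enclosed area).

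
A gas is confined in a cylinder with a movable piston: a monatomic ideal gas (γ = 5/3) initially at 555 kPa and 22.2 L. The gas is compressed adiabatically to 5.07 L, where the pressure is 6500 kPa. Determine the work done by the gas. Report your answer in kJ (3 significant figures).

Adiabatic: W = (P₁V₁ − P₂V₂)/(γ − 1) with γ = 5/3.
P₁V₁ = 12321 J, P₂V₂ = 32955 J.
W = (12321 − 32955) / 0.6667 = -30951 J.

W ≈ -31.0 kJ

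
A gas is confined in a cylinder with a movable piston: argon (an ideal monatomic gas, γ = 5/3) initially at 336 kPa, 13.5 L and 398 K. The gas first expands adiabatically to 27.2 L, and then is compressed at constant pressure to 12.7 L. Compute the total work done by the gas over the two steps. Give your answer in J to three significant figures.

Step 1 (adiabatic): W = (P₁V₁ − P₂V₂)/(γ−1) = (4536 − 2843)/0.667 = 2539 J.
After step 1: P = 104.5 kPa, V = 27.2 L, T = 249.5 K.
Step 2 (isobaric): W = PΔV = (104.5 kPa)(12.7 − 27.2 L) = -1516 J.
W_total = 2539 − 1516 = 1023 J.

W_total ≈ 1020 J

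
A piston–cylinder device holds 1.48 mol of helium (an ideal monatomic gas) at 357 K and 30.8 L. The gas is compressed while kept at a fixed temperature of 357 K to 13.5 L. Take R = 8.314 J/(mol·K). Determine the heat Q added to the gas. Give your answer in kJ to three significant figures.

Q ≈ -3.62 kJ

Isothermal ⇒ ΔU = 0, so Q = W = nRT ln(V₂/V₁).
Q = (1.48)(8.314)(357) ln(13.5/30.8) = 4393 × -0.8248 = -3623 J.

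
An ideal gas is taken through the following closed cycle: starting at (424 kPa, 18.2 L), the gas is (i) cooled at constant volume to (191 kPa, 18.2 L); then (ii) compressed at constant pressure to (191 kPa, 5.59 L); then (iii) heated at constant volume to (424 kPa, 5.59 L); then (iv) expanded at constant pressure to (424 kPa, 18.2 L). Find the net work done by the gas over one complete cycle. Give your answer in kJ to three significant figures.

W_net ≈ 2.94 kJ

Constant-volume legs do no work.
W(ii) = (191)(5.59 − 18.2) = -2409 J; W(iv) = (424)(18.2 − 5.59) = 5347 J.
W_net = -2409 + 5347 = 2938 J (the clockwise enclosed area).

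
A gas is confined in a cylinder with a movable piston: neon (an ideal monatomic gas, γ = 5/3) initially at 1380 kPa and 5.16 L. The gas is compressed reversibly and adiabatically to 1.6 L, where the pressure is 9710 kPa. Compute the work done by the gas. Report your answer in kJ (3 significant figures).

W ≈ -12.6 kJ

Adiabatic: W = (P₁V₁ − P₂V₂)/(γ − 1) with γ = 5/3.
P₁V₁ = 7121 J, P₂V₂ = 15536 J.
W = (7121 − 15536) / 0.6667 = -12623 J.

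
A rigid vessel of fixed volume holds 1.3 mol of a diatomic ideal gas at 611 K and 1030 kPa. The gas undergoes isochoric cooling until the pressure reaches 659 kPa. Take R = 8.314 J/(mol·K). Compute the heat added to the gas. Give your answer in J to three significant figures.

Q ≈ -5950 J

Constant volume ⇒ W = 0, so Q = ΔU = nCᵥΔT with Cᵥ = 5R/2 = 20.79 J/(mol·K).
At constant V, T₂/T₁ = P₂/P₁ ⇒ ΔT = T₁(P₂/P₁ − 1) = 611·(659/1030 − 1) = -220.1 K.
ΔU = (1.3)(20.79)(-220.1) = -5947 J.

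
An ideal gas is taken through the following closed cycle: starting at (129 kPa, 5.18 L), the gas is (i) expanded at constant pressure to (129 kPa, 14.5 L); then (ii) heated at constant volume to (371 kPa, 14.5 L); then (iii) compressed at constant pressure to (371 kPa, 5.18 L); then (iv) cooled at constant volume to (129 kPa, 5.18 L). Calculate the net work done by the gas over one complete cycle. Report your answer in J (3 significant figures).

Constant-volume legs do no work.
W(i) = (129)(14.5 − 5.18) = 1202 J; W(iii) = (371)(5.18 − 14.5) = -3458 J.
W_net = 1202 − 3458 = -2255 J (the counter-clockwise enclosed area).

W_net ≈ -2260 J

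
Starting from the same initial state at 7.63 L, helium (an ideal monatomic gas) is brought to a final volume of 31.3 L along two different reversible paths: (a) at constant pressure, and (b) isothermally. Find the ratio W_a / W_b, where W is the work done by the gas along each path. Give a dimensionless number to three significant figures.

W_a / W_b ≈ 2.20

Path (a) isobaric: W = P₁(V₂ − V₁) → W_a/(P₁V₁) = 3.102.
Path (b) isothermal: W = P₁V₁ ln(V₂/V₁) → W_b/(P₁V₁) = 1.412.
W_a / W_b = 3.102 / 1.412 = 2.198.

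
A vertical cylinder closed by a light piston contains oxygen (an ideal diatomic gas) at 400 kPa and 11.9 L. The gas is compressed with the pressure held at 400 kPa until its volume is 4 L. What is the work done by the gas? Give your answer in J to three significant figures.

Isobaric: W = P ΔV.
W = (400 kPa)(4 − 11.9 L) = (400)(-7.9) = -3160 J.

W ≈ -3160 J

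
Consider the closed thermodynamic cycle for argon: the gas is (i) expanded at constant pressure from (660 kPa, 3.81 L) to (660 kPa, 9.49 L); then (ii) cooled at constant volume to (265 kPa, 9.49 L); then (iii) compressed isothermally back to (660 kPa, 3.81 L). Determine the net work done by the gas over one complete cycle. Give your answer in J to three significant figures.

Leg (i): W = PΔV = (660)(9.49 − 3.81) = 3749 J.
Leg (ii): W = 0.
Leg (iii): W = PᵢVᵢ ln(V_f/Vᵢ) = (2515) ln(3.81/9.49) = -2295 J.
W_net = 3749 − 2295 = 1454 J.

W_net ≈ 1450 J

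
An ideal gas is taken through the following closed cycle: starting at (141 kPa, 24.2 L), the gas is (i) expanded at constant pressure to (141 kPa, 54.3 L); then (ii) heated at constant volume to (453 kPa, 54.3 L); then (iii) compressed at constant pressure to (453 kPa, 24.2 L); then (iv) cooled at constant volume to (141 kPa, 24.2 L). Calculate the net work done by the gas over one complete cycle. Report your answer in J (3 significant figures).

Constant-volume legs do no work.
W(i) = (141)(54.3 − 24.2) = 4244 J; W(iii) = (453)(24.2 − 54.3) = -13635 J.
W_net = 4244 − 13635 = -9391 J (the counter-clockwise enclosed area).

W_net ≈ -9390 J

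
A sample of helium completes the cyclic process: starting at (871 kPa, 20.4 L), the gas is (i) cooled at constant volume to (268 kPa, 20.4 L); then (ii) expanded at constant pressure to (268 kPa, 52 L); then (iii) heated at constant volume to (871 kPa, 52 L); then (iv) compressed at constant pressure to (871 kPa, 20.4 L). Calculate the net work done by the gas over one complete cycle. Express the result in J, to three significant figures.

W_net ≈ -19100 J

Constant-volume legs do no work.
W(ii) = (268)(52 − 20.4) = 8469 J; W(iv) = (871)(20.4 − 52) = -27524 J.
W_net = 8469 − 27524 = -19055 J (the counter-clockwise enclosed area).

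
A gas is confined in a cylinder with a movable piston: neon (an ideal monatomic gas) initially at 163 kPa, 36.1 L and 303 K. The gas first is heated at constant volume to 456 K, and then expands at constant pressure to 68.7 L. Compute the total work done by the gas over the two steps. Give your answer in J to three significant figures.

Step 1 (isochoric): W = 0 (constant volume).
After step 1: P = 245.3 kPa (V unchanged).
Step 2 (isobaric): W = PΔV = (245.3 kPa)(68.7 − 36.1 L) = 7997 J.
W_total = 0 + 7997 = 7997 J.

W_total ≈ 8000 J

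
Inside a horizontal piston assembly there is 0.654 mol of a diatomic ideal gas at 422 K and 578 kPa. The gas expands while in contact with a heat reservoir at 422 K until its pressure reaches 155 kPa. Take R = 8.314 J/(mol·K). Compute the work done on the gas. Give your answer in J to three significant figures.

W ≈ -3020 J

Isothermal process: W = nRT ln(V₂/V₁) = nRT ln(P₁/P₂).
W = (0.654)(8.314)(422) × ln(578/155)
  = 2295 × ln(3.729) = 2295 × 1.316
W_by_gas = 3020 J; work on gas = −W_by = -3020 J.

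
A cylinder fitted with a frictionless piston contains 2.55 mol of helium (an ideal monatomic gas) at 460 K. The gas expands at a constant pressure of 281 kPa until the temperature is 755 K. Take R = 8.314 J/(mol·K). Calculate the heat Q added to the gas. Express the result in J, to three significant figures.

Isobaric: W = nRΔT = (2.55)(8.314)(295) = 6254 J.
ΔU = nCᵥΔT with Cᵥ = 3R/2: ΔU = (2.55)(12.47)(295) = 9381 J.
Q = ΔU + W = 9381 + 6254 = 15636 J.

Q ≈ 15600 J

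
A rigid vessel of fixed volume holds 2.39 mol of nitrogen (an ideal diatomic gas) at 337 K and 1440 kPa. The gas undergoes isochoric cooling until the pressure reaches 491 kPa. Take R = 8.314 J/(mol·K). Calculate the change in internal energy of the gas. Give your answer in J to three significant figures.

Constant volume ⇒ W = 0, so Q = ΔU = nCᵥΔT with Cᵥ = 5R/2 = 20.79 J/(mol·K).
At constant V, T₂/T₁ = P₂/P₁ ⇒ ΔT = T₁(P₂/P₁ − 1) = 337·(491/1440 − 1) = -222.1 K.
ΔU = (2.39)(20.79)(-222.1) = -11033 J.

ΔU ≈ -11000 J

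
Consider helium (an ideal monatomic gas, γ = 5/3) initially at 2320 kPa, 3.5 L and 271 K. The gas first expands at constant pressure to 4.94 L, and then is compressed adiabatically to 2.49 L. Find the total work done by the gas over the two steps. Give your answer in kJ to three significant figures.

Step 1 (isobaric): W = PΔV = (2320 kPa)(4.94 − 3.5 L) = 3341 J.
After step 1: P = 2320 kPa, V = 4.94 L, T = 382.5 K.
Step 2 (adiabatic): W = (P₁V₁ − P₂V₂)/(γ−1) = (11461 − 18095)/0.667 = -9952 J.
W_total = 3341 − 9952 = -6611 J.

W_total ≈ -6.61 kJ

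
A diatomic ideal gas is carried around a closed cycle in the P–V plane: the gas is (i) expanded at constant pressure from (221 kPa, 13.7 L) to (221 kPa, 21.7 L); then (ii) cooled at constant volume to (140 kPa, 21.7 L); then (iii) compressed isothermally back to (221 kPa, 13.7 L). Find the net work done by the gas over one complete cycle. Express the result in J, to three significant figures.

W_net ≈ 371 J

Leg (i): W = PΔV = (221)(21.7 − 13.7) = 1768 J.
Leg (ii): W = 0.
Leg (iii): W = PᵢVᵢ ln(V_f/Vᵢ) = (3038) ln(13.7/21.7) = -1397 J.
W_net = 1768 − 1397 = 370.8 J.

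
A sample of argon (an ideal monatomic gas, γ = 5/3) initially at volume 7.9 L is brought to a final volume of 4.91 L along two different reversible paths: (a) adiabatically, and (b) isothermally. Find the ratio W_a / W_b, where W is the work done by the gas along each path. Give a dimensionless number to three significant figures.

W_a / W_b ≈ 1.18

Path (a) adiabatic: W = P₁V₁(1 − (V₁/V₂)^(γ−1))/(γ−1) → W_a/(P₁V₁) = -0.5596.
Path (b) isothermal: W = P₁V₁ ln(V₂/V₁) → W_b/(P₁V₁) = -0.4756.
W_a / W_b = -0.5596 / -0.4756 = 1.177.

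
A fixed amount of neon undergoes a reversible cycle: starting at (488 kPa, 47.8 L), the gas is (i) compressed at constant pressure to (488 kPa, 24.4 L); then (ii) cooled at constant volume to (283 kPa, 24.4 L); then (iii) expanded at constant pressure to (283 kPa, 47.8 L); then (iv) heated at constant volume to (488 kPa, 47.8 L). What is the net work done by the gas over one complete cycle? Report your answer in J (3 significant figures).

W_net ≈ -4800 J

Constant-volume legs do no work.
W(i) = (488)(24.4 − 47.8) = -11419 J; W(iii) = (283)(47.8 − 24.4) = 6622 J.
W_net = -11419 + 6622 = -4797 J (the counter-clockwise enclosed area).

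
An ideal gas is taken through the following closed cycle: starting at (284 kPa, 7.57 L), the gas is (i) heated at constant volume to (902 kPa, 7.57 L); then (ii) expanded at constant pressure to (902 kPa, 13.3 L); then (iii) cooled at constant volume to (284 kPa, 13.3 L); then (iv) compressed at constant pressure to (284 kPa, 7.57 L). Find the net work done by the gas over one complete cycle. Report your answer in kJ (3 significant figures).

Constant-volume legs do no work.
W(ii) = (902)(13.3 − 7.57) = 5168 J; W(iv) = (284)(7.57 − 13.3) = -1627 J.
W_net = 5168 − 1627 = 3541 J (the clockwise enclosed area).

W_net ≈ 3.54 kJ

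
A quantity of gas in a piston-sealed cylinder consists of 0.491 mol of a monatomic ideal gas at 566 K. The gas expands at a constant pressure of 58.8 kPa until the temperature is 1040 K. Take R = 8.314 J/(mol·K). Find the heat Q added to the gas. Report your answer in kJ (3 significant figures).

Isobaric: W = nRΔT = (0.491)(8.314)(474) = 1935 J.
ΔU = nCᵥΔT with Cᵥ = 3R/2: ΔU = (0.491)(12.47)(474) = 2902 J.
Q = ΔU + W = 2902 + 1935 = 4837 J.

Q ≈ 4.84 kJ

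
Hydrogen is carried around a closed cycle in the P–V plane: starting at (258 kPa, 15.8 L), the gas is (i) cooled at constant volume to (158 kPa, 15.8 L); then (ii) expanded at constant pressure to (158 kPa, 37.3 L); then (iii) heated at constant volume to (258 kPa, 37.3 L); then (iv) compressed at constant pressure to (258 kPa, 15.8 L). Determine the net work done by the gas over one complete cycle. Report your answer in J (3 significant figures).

W_net ≈ -2150 J

Constant-volume legs do no work.
W(ii) = (158)(37.3 − 15.8) = 3397 J; W(iv) = (258)(15.8 − 37.3) = -5547 J.
W_net = 3397 − 5547 = -2150 J (the counter-clockwise enclosed area).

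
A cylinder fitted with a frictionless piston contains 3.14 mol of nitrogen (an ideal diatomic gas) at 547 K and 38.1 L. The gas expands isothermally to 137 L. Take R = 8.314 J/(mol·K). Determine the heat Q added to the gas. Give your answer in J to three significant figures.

Q ≈ 18300 J

Isothermal ⇒ ΔU = 0, so Q = W = nRT ln(V₂/V₁).
Q = (3.14)(8.314)(547) ln(137/38.1) = 14280 × 1.28 = 18275 J.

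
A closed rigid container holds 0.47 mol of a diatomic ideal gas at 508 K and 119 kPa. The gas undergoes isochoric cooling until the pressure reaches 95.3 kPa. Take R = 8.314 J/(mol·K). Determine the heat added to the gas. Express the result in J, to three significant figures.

Q ≈ -988 J

Constant volume ⇒ W = 0, so Q = ΔU = nCᵥΔT with Cᵥ = 5R/2 = 20.79 J/(mol·K).
At constant V, T₂/T₁ = P₂/P₁ ⇒ ΔT = T₁(P₂/P₁ − 1) = 508·(95.3/119 − 1) = -101.2 K.
ΔU = (0.47)(20.79)(-101.2) = -988.4 J.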